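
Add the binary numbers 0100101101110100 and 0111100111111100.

Add column by column from the right: bit + bit + carry-in; write the sum mod 2, carry 1 when the sum is 2 or 3.
carry:  1111011111111000
        0100101101110100
+       0111100111111100
------------------------
       01100010101110000
(the carry out of the leftmost column, 0, becomes the leading bit)
Decimal check:
  0100101101110100 = 16384 + 2048 + 512 + 256 + 64 + 32 + 16 + 4 = 19316
  0111100111111100 = 16384 + 8192 + 4096 + 2048 + 256 + 128 + 64 + 32 + 16 + 8 + 4 = 31228
  19316 + 31228 = 50544, and 01100010101110000 = 32768 + 16384 + 1024 + 256 + 64 + 32 + 16 = 50544 ✓



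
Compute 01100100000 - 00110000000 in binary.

Method 1 - Direct subtraction (column by column from the right: bit − bit − borrow-in; if negative, add 2 and borrow 1 from the next column):
borrow: 01100000000
        01100100000
-       00110000000
-------------------
        00110100000

Method 2 - Add two's complement:
Two's complement of 00110000000: invert → 11001111111, add 1 → 11010000000
  01100100000
+ 11010000000
-------------
 100110100000  (end carry out of the top bit = 1)
Discarding the end carry: 00110100000
Decimal check:
  01100100000 = 512 + 256 + 32 = 800
  00110000000 = 256 + 128 = 384
  800 - 384 = 416, and 00110100000 = 256 + 128 + 32 = 416 ✓



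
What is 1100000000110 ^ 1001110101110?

XOR: 1 when bits differ
  1100000000110
^ 1001110101110
---------------
  0101110101000
Decimal: 6150 ^ 5038 = 2984



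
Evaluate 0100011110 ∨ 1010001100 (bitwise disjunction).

OR: 1 when either bit is 1
  0100011110
| 1010001100
------------
  1110011110
Decimal: 286 | 652 = 926



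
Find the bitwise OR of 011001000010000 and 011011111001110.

OR: 1 when either bit is 1
  011001000010000
| 011011111001110
-----------------
  011011111011110
Decimal: 12816 | 14286 = 14302



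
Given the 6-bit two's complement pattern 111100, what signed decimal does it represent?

Binary: 111100
Sign bit: 1 (negative)
Invert: 000011
Add 1:  000100
Magnitude: 000100 = 4
Value: -4



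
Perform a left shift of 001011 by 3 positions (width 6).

Original: 001011 (decimal 11)
Shift left by 3 positions
Append 3 zeros on the right and drop the 3 high bits that overflow the 6-bit width
Result: 011000 (decimal 24)
Equivalent: 11 << 3 = 11 × 2^3 = 88, truncated to 6 bits = 24



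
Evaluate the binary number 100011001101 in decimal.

Sum of powers of 2 for each 1-bit:
2^0 + 2^2 + 2^3 + 2^6 + 2^7 + 2^11
= 1 + 4 + 8 + 64 + 128 + 2048
= 2253



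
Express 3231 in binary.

Using repeated division by 2:
3231 ÷ 2 = 1615 remainder 1
1615 ÷ 2 = 807 remainder 1
807 ÷ 2 = 403 remainder 1
403 ÷ 2 = 201 remainder 1
201 ÷ 2 = 100 remainder 1
100 ÷ 2 = 50 remainder 0
50 ÷ 2 = 25 remainder 0
25 ÷ 2 = 12 remainder 1
12 ÷ 2 = 6 remainder 0
6 ÷ 2 = 3 remainder 0
3 ÷ 2 = 1 remainder 1
1 ÷ 2 = 0 remainder 1
Reading remainders bottom to top: 110010011111



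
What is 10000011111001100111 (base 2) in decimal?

Sum of powers of 2 for each 1-bit:
2^0 + 2^1 + 2^2 + 2^5 + 2^6 + 2^9 + 2^10 + 2^11 + 2^12 + 2^13 + 2^19
= 1 + 2 + 4 + 32 + 64 + 512 + 1024 + 2048 + 4096 + 8192 + 524288
= 540263



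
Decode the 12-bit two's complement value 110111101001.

Binary: 110111101001
Sign bit: 1 (negative)
Invert: 001000010110
Add 1:  001000010111
Magnitude: 001000010111 = 512 + 16 + 4 + 2 + 1 = 535
Value: -535



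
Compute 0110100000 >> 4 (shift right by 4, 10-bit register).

Original: 0110100000 (decimal 416)
Shift right by 4 positions
Drop the 4 low bits; fill with zeros on the left
Result: 0000011010 (decimal 26)
Equivalent: 416 >> 4 = 416 ÷ 2^4 = 26



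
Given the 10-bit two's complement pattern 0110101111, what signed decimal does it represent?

Binary: 0110101111
Sign bit: 0 (non-negative)
Read directly as an unsigned value:
0110101111 = 256 + 128 + 32 + 8 + 4 + 2 + 1 = 431
Value: 431



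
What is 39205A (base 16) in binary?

Convert each hex digit to 4 bits:
  3 = 0011
  9 = 1001
  2 = 0010
  0 = 0000
  5 = 0101
  A = 1010
Concatenate: 001110010010000001011010



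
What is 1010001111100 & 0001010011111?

AND: 1 only when both bits are 1
  1010001111100
& 0001010011111
---------------
  0000000011100
Decimal: 5244 & 671 = 28



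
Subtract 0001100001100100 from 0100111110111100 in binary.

Method 1 - Direct subtraction (column by column from the right: bit − bit − borrow-in; if negative, add 2 and borrow 1 from the next column):
borrow: 0110000010000000
        0100111110111100
-       0001100001100100
------------------------
        0011011101011000

Method 2 - Add two's complement:
Two's complement of 0001100001100100: invert → 1110011110011011, add 1 → 1110011110011100
  0100111110111100
+ 1110011110011100
------------------
 10011011101011000  (end carry out of the top bit = 1)
Discarding the end carry: 0011011101011000
Decimal check:
  0100111110111100 = 16384 + 2048 + 1024 + 512 + 256 + 128 + 32 + 16 + 8 + 4 = 20412
  0001100001100100 = 4096 + 2048 + 64 + 32 + 4 = 6244
  20412 - 6244 = 14168, and 0011011101011000 = 8192 + 4096 + 1024 + 512 + 256 + 64 + 16 + 8 = 14168 ✓



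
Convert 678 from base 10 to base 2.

Using repeated division by 2:
678 ÷ 2 = 339 remainder 0
339 ÷ 2 = 169 remainder 1
169 ÷ 2 = 84 remainder 1
84 ÷ 2 = 42 remainder 0
42 ÷ 2 = 21 remainder 0
21 ÷ 2 = 10 remainder 1
10 ÷ 2 = 5 remainder 0
5 ÷ 2 = 2 remainder 1
2 ÷ 2 = 1 remainder 0
1 ÷ 2 = 0 remainder 1
Reading remainders bottom to top: 1010100110



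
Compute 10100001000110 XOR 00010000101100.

XOR: 1 when bits differ
  10100001000110
^ 00010000101100
----------------
  10110001101010
Decimal: 10310 ^ 1068 = 11370



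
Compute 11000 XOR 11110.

XOR: 1 when bits differ
  11000
^ 11110
-------
  00110
Decimal: 24 ^ 30 = 6



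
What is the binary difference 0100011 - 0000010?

Method 1 - Direct subtraction (column by column from the right: bit − bit − borrow-in; if negative, add 2 and borrow 1 from the next column):
borrow: 0000000
        0100011
-       0000010
---------------
        0100001

Method 2 - Add two's complement:
Two's complement of 0000010: invert → 1111101, add 1 → 1111110
  0100011
+ 1111110
---------
 10100001  (end carry out of the top bit = 1)
Discarding the end carry: 0100001
Decimal check:
  0100011 = 32 + 2 + 1 = 35
  0000010 = 2
  35 - 2 = 33, and 0100001 = 32 + 1 = 33 ✓



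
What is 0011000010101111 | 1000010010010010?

OR: 1 when either bit is 1
  0011000010101111
| 1000010010010010
------------------
  1011010010111111
Decimal: 12463 | 33938 = 46271



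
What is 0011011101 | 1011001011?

OR: 1 when either bit is 1
  0011011101
| 1011001011
------------
  1011011111
Decimal: 221 | 715 = 735



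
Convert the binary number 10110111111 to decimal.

Sum of powers of 2 for each 1-bit:
2^0 + 2^1 + 2^2 + 2^3 + 2^4 + 2^5 + 2^7 + 2^8 + 2^10
= 1 + 2 + 4 + 8 + 16 + 32 + 128 + 256 + 1024
= 1471



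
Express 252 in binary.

Using repeated division by 2:
252 ÷ 2 = 126 remainder 0
126 ÷ 2 = 63 remainder 0
63 ÷ 2 = 31 remainder 1
31 ÷ 2 = 15 remainder 1
15 ÷ 2 = 7 remainder 1
7 ÷ 2 = 3 remainder 1
3 ÷ 2 = 1 remainder 1
1 ÷ 2 = 0 remainder 1
Reading remainders bottom to top: 11111100



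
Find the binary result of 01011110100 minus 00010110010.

Method 1 - Direct subtraction (column by column from the right: bit − bit − borrow-in; if negative, add 2 and borrow 1 from the next column):
borrow: 00000000100
        01011110100
-       00010110010
-------------------
        01001000010

Method 2 - Add two's complement:
Two's complement of 00010110010: invert → 11101001101, add 1 → 11101001110
  01011110100
+ 11101001110
-------------
 101001000010  (end carry out of the top bit = 1)
Discarding the end carry: 01001000010
Decimal check:
  01011110100 = 512 + 128 + 64 + 32 + 16 + 4 = 756
  00010110010 = 128 + 32 + 16 + 2 = 178
  756 - 178 = 578, and 01001000010 = 512 + 64 + 2 = 578 ✓



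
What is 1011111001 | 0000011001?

OR: 1 when either bit is 1
  1011111001
| 0000011001
------------
  1011111001
Decimal: 761 | 25 = 761



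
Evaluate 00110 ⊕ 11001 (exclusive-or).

XOR: 1 when bits differ
  00110
^ 11001
-------
  11111
Decimal: 6 ^ 25 = 31



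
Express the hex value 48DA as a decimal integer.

Expand by place value (powers of 16):
Digit values: D = 13, A = 10
48DA = 4 × 16^3 + 8 × 16^2 + 13 × 16^1 + 10 × 16^0
= 4 × 4096 + 8 × 256 + 13 × 16 + 10 × 1
= 16384 + 2048 + 208 + 10
= 18650



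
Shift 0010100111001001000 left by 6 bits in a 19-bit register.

Original: 0010100111001001000 (decimal 85576)
Shift left by 6 positions
Append 6 zeros on the right and drop the 6 high bits that overflow the 19-bit width
Result: 0111001001000000000 (decimal 233984)
Equivalent: 85576 << 6 = 85576 × 2^6 = 5476864, truncated to 19 bits = 233984



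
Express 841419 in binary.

Using repeated division by 2:
841419 ÷ 2 = 420709 remainder 1
420709 ÷ 2 = 210354 remainder 1
210354 ÷ 2 = 105177 remainder 0
105177 ÷ 2 = 52588 remainder 1
52588 ÷ 2 = 26294 remainder 0
26294 ÷ 2 = 13147 remainder 0
13147 ÷ 2 = 6573 remainder 1
6573 ÷ 2 = 3286 remainder 1
3286 ÷ 2 = 1643 remainder 0
1643 ÷ 2 = 821 remainder 1
821 ÷ 2 = 410 remainder 1
410 ÷ 2 = 205 remainder 0
205 ÷ 2 = 102 remainder 1
102 ÷ 2 = 51 remainder 0
51 ÷ 2 = 25 remainder 1
25 ÷ 2 = 12 remainder 1
12 ÷ 2 = 6 remainder 0
6 ÷ 2 = 3 remainder 0
3 ÷ 2 = 1 remainder 1
1 ÷ 2 = 0 remainder 1
Reading remainders bottom to top: 11001101011011001011



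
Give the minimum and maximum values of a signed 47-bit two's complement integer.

For 47-bit two's complement:
Minimum: -2^46 = -70368744177664
Maximum: 2^46 - 1 = 70368744177663



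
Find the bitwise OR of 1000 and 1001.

OR: 1 when either bit is 1
  1000
| 1001
------
  1001
Decimal: 8 | 9 = 9



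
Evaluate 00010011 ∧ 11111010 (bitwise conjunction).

AND: 1 only when both bits are 1
  00010011
& 11111010
----------
  00010010
Decimal: 19 & 250 = 18



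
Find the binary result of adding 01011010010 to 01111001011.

Add column by column from the right: bit + bit + carry-in; write the sum mod 2, carry 1 when the sum is 2 or 3.
carry:  11110000100
        01011010010
+       01111001011
-------------------
       011010011101
(the carry out of the leftmost column, 0, becomes the leading bit)
Decimal check:
  01011010010 = 512 + 128 + 64 + 16 + 2 = 722
  01111001011 = 512 + 256 + 128 + 64 + 8 + 2 + 1 = 971
  722 + 971 = 1693, and 011010011101 = 1024 + 512 + 128 + 16 + 8 + 4 + 1 = 1693 ✓



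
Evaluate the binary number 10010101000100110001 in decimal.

Sum of powers of 2 for each 1-bit:
2^0 + 2^4 + 2^5 + 2^8 + 2^12 + 2^14 + 2^16 + 2^19
= 1 + 16 + 32 + 256 + 4096 + 16384 + 65536 + 524288
= 610609



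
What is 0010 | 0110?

OR: 1 when either bit is 1
  0010
| 0110
------
  0110
Decimal: 2 | 6 = 6



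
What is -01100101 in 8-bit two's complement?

Original: 01100101
Step 1 - Invert all bits: 10011010
Step 2 - Add 1: 10011011
Verification: 01100101 + 10011011 = 100000000; discarding the end carry (carry out of the top bit) leaves the 8-bit value 00000000, as required for x + (-x)



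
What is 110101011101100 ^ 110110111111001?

XOR: 1 when bits differ
  110101011101100
^ 110110111111001
-----------------
  000011100010101
Decimal: 27372 ^ 28153 = 1813



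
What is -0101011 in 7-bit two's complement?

Original: 0101011
Step 1 - Invert all bits: 1010100
Step 2 - Add 1: 1010101
Verification: 0101011 + 1010101 = 10000000; discarding the end carry (carry out of the top bit) leaves the 7-bit value 0000000, as required for x + (-x)



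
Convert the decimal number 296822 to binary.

Using repeated division by 2:
296822 ÷ 2 = 148411 remainder 0
148411 ÷ 2 = 74205 remainder 1
74205 ÷ 2 = 37102 remainder 1
37102 ÷ 2 = 18551 remainder 0
18551 ÷ 2 = 9275 remainder 1
9275 ÷ 2 = 4637 remainder 1
4637 ÷ 2 = 2318 remainder 1
2318 ÷ 2 = 1159 remainder 0
1159 ÷ 2 = 579 remainder 1
579 ÷ 2 = 289 remainder 1
289 ÷ 2 = 144 remainder 1
144 ÷ 2 = 72 remainder 0
72 ÷ 2 = 36 remainder 0
36 ÷ 2 = 18 remainder 0
18 ÷ 2 = 9 remainder 0
9 ÷ 2 = 4 remainder 1
4 ÷ 2 = 2 remainder 0
2 ÷ 2 = 1 remainder 0
1 ÷ 2 = 0 remainder 1
Reading remainders bottom to top: 1001000011101110110



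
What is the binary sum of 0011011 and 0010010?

Add column by column from the right: bit + bit + carry-in; write the sum mod 2, carry 1 when the sum is 2 or 3.
carry:  0100100
        0011011
+       0010010
---------------
       00101101
(the carry out of the leftmost column, 0, becomes the leading bit)
Decimal check:
  0011011 = 16 + 8 + 2 + 1 = 27
  0010010 = 16 + 2 = 18
  27 + 18 = 45, and 00101101 = 32 + 8 + 4 + 1 = 45 ✓



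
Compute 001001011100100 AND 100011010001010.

AND: 1 only when both bits are 1
  001001011100100
& 100011010001010
-----------------
  000001010000000
Decimal: 4836 & 18058 = 640



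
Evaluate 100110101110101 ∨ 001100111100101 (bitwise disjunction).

OR: 1 when either bit is 1
  100110101110101
| 001100111100101
-----------------
  101110111110101
Decimal: 19829 | 6629 = 24053



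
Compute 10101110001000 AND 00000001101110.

AND: 1 only when both bits are 1
  10101110001000
& 00000001101110
----------------
  00000000001000
Decimal: 11144 & 110 = 8



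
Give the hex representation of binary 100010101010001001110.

Group into 4-bit nibbles from right:
  0001 = 1
  0001 = 1
  0101 = 5
  0100 = 4
  0100 = 4
  1110 = E
Result: 11544E



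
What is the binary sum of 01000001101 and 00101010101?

Add column by column from the right: bit + bit + carry-in; write the sum mod 2, carry 1 when the sum is 2 or 3.
carry:  00000111010
        01000001101
+       00101010101
-------------------
       001101100010
(the carry out of the leftmost column, 0, becomes the leading bit)
Decimal check:
  01000001101 = 512 + 8 + 4 + 1 = 525
  00101010101 = 256 + 64 + 16 + 4 + 1 = 341
  525 + 341 = 866, and 001101100010 = 512 + 256 + 64 + 32 + 2 = 866 ✓



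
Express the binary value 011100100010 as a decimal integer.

Sum of powers of 2 for each 1-bit:
2^1 + 2^5 + 2^8 + 2^9 + 2^10
= 2 + 32 + 256 + 512 + 1024
= 1826



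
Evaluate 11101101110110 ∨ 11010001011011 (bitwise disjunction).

OR: 1 when either bit is 1
  11101101110110
| 11010001011011
----------------
  11111101111111
Decimal: 15222 | 13403 = 16255



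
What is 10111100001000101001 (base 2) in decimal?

Sum of powers of 2 for each 1-bit:
2^0 + 2^3 + 2^5 + 2^9 + 2^14 + 2^15 + 2^16 + 2^17 + 2^19
= 1 + 8 + 32 + 512 + 16384 + 32768 + 65536 + 131072 + 524288
= 770601



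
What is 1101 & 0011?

AND: 1 only when both bits are 1
  1101
& 0011
------
  0001
Decimal: 13 & 3 = 1



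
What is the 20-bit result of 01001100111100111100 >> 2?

Original: 01001100111100111100 (decimal 315196)
Shift right by 2 positions
Drop the 2 low bits; fill with zeros on the left
Result: 00010011001111001111 (decimal 78799)
Equivalent: 315196 >> 2 = 315196 ÷ 2^2 = 78799



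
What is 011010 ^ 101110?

XOR: 1 when bits differ
  011010
^ 101110
--------
  110100
Decimal: 26 ^ 46 = 52



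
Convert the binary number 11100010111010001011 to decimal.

Sum of powers of 2 for each 1-bit:
2^0 + 2^1 + 2^3 + 2^7 + 2^9 + 2^10 + 2^11 + 2^13 + 2^17 + 2^18 + 2^19
= 1 + 2 + 8 + 128 + 512 + 1024 + 2048 + 8192 + 131072 + 262144 + 524288
= 929419



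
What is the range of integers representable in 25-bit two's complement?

For 25-bit two's complement:
Minimum: -2^24 = -16777216
Maximum: 2^24 - 1 = 16777215



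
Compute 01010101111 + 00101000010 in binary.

Add column by column from the right: bit + bit + carry-in; write the sum mod 2, carry 1 when the sum is 2 or 3.
carry:  00000011100
        01010101111
+       00101000010
-------------------
       001111110001
(the carry out of the leftmost column, 0, becomes the leading bit)
Decimal check:
  01010101111 = 512 + 128 + 32 + 8 + 4 + 2 + 1 = 687
  00101000010 = 256 + 64 + 2 = 322
  687 + 322 = 1009, and 001111110001 = 512 + 256 + 128 + 64 + 32 + 16 + 1 = 1009 ✓



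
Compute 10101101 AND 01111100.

AND: 1 only when both bits are 1
  10101101
& 01111100
----------
  00101100
Decimal: 173 & 124 = 44



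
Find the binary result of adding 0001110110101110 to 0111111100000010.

Add column by column from the right: bit + bit + carry-in; write the sum mod 2, carry 1 when the sum is 2 or 3.
carry:  1111111000011100
        0001110110101110
+       0111111100000010
------------------------
       01001110010110000
(the carry out of the leftmost column, 0, becomes the leading bit)
Decimal check:
  0001110110101110 = 4096 + 2048 + 1024 + 256 + 128 + 32 + 8 + 4 + 2 = 7598
  0111111100000010 = 16384 + 8192 + 4096 + 2048 + 1024 + 512 + 256 + 2 = 32514
  7598 + 32514 = 40112, and 01001110010110000 = 32768 + 4096 + 2048 + 1024 + 128 + 32 + 16 = 40112 ✓



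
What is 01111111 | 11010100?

OR: 1 when either bit is 1
  01111111
| 11010100
----------
  11111111
Decimal: 127 | 212 = 255



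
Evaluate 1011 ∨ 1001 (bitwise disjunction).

OR: 1 when either bit is 1
  1011
| 1001
------
  1011
Decimal: 11 | 9 = 11



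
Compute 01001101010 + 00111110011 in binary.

Add column by column from the right: bit + bit + carry-in; write the sum mod 2, carry 1 when the sum is 2 or 3.
carry:  11111000100
        01001101010
+       00111110011
-------------------
       010001011101
(the carry out of the leftmost column, 0, becomes the leading bit)
Decimal check:
  01001101010 = 512 + 64 + 32 + 8 + 2 = 618
  00111110011 = 256 + 128 + 64 + 32 + 16 + 2 + 1 = 499
  618 + 499 = 1117, and 010001011101 = 1024 + 64 + 16 + 8 + 4 + 1 = 1117 ✓



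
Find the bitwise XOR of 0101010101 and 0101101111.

XOR: 1 when bits differ
  0101010101
^ 0101101111
------------
  0000111010
Decimal: 341 ^ 367 = 58



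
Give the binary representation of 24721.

Using repeated division by 2:
24721 ÷ 2 = 12360 remainder 1
12360 ÷ 2 = 6180 remainder 0
6180 ÷ 2 = 3090 remainder 0
3090 ÷ 2 = 1545 remainder 0
1545 ÷ 2 = 772 remainder 1
772 ÷ 2 = 386 remainder 0
386 ÷ 2 = 193 remainder 0
193 ÷ 2 = 96 remainder 1
96 ÷ 2 = 48 remainder 0
48 ÷ 2 = 24 remainder 0
24 ÷ 2 = 12 remainder 0
12 ÷ 2 = 6 remainder 0
6 ÷ 2 = 3 remainder 0
3 ÷ 2 = 1 remainder 1
1 ÷ 2 = 0 remainder 1
Reading remainders bottom to top: 110000010010001



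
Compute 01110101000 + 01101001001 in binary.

Add column by column from the right: bit + bit + carry-in; write the sum mod 2, carry 1 when the sum is 2 or 3.
carry:  11000010000
        01110101000
+       01101001001
-------------------
       011011110001
(the carry out of the leftmost column, 0, becomes the leading bit)
Decimal check:
  01110101000 = 512 + 256 + 128 + 32 + 8 = 936
  01101001001 = 512 + 256 + 64 + 8 + 1 = 841
  936 + 841 = 1777, and 011011110001 = 1024 + 512 + 128 + 64 + 32 + 16 + 1 = 1777 ✓



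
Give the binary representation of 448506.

Using repeated division by 2:
448506 ÷ 2 = 224253 remainder 0
224253 ÷ 2 = 112126 remainder 1
112126 ÷ 2 = 56063 remainder 0
56063 ÷ 2 = 28031 remainder 1
28031 ÷ 2 = 14015 remainder 1
14015 ÷ 2 = 7007 remainder 1
7007 ÷ 2 = 3503 remainder 1
3503 ÷ 2 = 1751 remainder 1
1751 ÷ 2 = 875 remainder 1
875 ÷ 2 = 437 remainder 1
437 ÷ 2 = 218 remainder 1
218 ÷ 2 = 109 remainder 0
109 ÷ 2 = 54 remainder 1
54 ÷ 2 = 27 remainder 0
27 ÷ 2 = 13 remainder 1
13 ÷ 2 = 6 remainder 1
6 ÷ 2 = 3 remainder 0
3 ÷ 2 = 1 remainder 1
1 ÷ 2 = 0 remainder 1
Reading remainders bottom to top: 1101101011111111010



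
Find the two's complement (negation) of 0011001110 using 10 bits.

Original: 0011001110
Step 1 - Invert all bits: 1100110001
Step 2 - Add 1: 1100110010
Verification: 0011001110 + 1100110010 = 10000000000; discarding the end carry (carry out of the top bit) leaves the 10-bit value 0000000000, as required for x + (-x)



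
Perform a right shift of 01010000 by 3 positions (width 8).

Original: 01010000 (decimal 80)
Shift right by 3 positions
Drop the 3 low bits; fill with zeros on the left
Result: 00001010 (decimal 10)
Equivalent: 80 >> 3 = 80 ÷ 2^3 = 10



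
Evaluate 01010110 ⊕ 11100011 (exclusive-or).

XOR: 1 when bits differ
  01010110
^ 11100011
----------
  10110101
Decimal: 86 ^ 227 = 181



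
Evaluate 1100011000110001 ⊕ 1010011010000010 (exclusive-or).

XOR: 1 when bits differ
  1100011000110001
^ 1010011010000010
------------------
  0110000010110011
Decimal: 50737 ^ 42626 = 24755



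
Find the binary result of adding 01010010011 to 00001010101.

Add column by column from the right: bit + bit + carry-in; write the sum mod 2, carry 1 when the sum is 2 or 3.
carry:  00000101110
        01010010011
+       00001010101
-------------------
       001011101000
(the carry out of the leftmost column, 0, becomes the leading bit)
Decimal check:
  01010010011 = 512 + 128 + 16 + 2 + 1 = 659
  00001010101 = 64 + 16 + 4 + 1 = 85
  659 + 85 = 744, and 001011101000 = 512 + 128 + 64 + 32 + 8 = 744 ✓



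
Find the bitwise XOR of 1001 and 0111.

XOR: 1 when bits differ
  1001
^ 0111
------
  1110
Decimal: 9 ^ 7 = 14



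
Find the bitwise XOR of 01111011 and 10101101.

XOR: 1 when bits differ
  01111011
^ 10101101
----------
  11010110
Decimal: 123 ^ 173 = 214



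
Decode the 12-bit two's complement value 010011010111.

Binary: 010011010111
Sign bit: 0 (non-negative)
Read directly as an unsigned value:
010011010111 = 1024 + 128 + 64 + 16 + 4 + 2 + 1 = 1239
Value: 1239



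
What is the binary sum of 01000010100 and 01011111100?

Add column by column from the right: bit + bit + carry-in; write the sum mod 2, carry 1 when the sum is 2 or 3.
carry:  10111111000
        01000010100
+       01011111100
-------------------
       010100010000
(the carry out of the leftmost column, 0, becomes the leading bit)
Decimal check:
  01000010100 = 512 + 16 + 4 = 532
  01011111100 = 512 + 128 + 64 + 32 + 16 + 8 + 4 = 764
  532 + 764 = 1296, and 010100010000 = 1024 + 256 + 16 = 1296 ✓



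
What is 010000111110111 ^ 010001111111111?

XOR: 1 when bits differ
  010000111110111
^ 010001111111111
-----------------
  000001000001000
Decimal: 8695 ^ 9215 = 520



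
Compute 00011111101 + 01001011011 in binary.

Add column by column from the right: bit + bit + carry-in; write the sum mod 2, carry 1 when the sum is 2 or 3.
carry:  00111111110
        00011111101
+       01001011011
-------------------
       001101011000
(the carry out of the leftmost column, 0, becomes the leading bit)
Decimal check:
  00011111101 = 128 + 64 + 32 + 16 + 8 + 4 + 1 = 253
  01001011011 = 512 + 64 + 16 + 8 + 2 + 1 = 603
  253 + 603 = 856, and 001101011000 = 512 + 256 + 64 + 16 + 8 = 856 ✓



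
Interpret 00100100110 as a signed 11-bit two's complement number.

Binary: 00100100110
Sign bit: 0 (non-negative)
Read directly as an unsigned value:
00100100110 = 256 + 32 + 4 + 2 = 294
Value: 294



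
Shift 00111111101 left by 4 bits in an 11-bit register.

Original: 00111111101 (decimal 509)
Shift left by 4 positions
Append 4 zeros on the right and drop the 4 high bits that overflow the 11-bit width
Result: 11111010000 (decimal 2000)
Equivalent: 509 << 4 = 509 × 2^4 = 8144, truncated to 11 bits = 2000



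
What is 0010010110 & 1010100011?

AND: 1 only when both bits are 1
  0010010110
& 1010100011
------------
  0010000010
Decimal: 150 & 675 = 130



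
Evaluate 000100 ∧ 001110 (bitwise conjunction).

AND: 1 only when both bits are 1
  000100
& 001110
--------
  000100
Decimal: 4 & 14 = 4



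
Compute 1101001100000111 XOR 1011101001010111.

XOR: 1 when bits differ
  1101001100000111
^ 1011101001010111
------------------
  0110100101010000
Decimal: 54023 ^ 47703 = 26960



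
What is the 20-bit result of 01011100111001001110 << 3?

Original: 01011100111001001110 (decimal 380494)
Shift left by 3 positions
Append 3 zeros on the right and drop the 3 high bits that overflow the 20-bit width
Result: 11100111001001110000 (decimal 946800)
Equivalent: 380494 << 3 = 380494 × 2^3 = 3043952, truncated to 20 bits = 946800



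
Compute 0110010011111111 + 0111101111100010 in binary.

Add column by column from the right: bit + bit + carry-in; write the sum mod 2, carry 1 when the sum is 2 or 3.
carry:  1111111111111100
        0110010011111111
+       0111101111100010
------------------------
       01110000011100001
(the carry out of the leftmost column, 0, becomes the leading bit)
Decimal check:
  0110010011111111 = 16384 + 8192 + 1024 + 128 + 64 + 32 + 16 + 8 + 4 + 2 + 1 = 25855
  0111101111100010 = 16384 + 8192 + 4096 + 2048 + 512 + 256 + 128 + 64 + 32 + 2 = 31714
  25855 + 31714 = 57569, and 01110000011100001 = 32768 + 16384 + 8192 + 128 + 64 + 32 + 1 = 57569 ✓



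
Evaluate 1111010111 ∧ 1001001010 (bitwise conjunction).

AND: 1 only when both bits are 1
  1111010111
& 1001001010
------------
  1001000010
Decimal: 983 & 586 = 578



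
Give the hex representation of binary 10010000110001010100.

Group into 4-bit nibbles from right:
  1001 = 9
  0000 = 0
  1100 = C
  0101 = 5
  0100 = 4
Result: 90C54



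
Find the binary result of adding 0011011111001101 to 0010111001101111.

Add column by column from the right: bit + bit + carry-in; write the sum mod 2, carry 1 when the sum is 2 or 3.
carry:  0111111110011110
        0011011111001101
+       0010111001101111
------------------------
       00110011000111100
(the carry out of the leftmost column, 0, becomes the leading bit)
Decimal check:
  0011011111001101 = 8192 + 4096 + 1024 + 512 + 256 + 128 + 64 + 8 + 4 + 1 = 14285
  0010111001101111 = 8192 + 2048 + 1024 + 512 + 64 + 32 + 8 + 4 + 2 + 1 = 11887
  14285 + 11887 = 26172, and 00110011000111100 = 16384 + 8192 + 1024 + 512 + 32 + 16 + 8 + 4 = 26172 ✓



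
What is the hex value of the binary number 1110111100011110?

Group into 4-bit nibbles from right:
  1110 = E
  1111 = F
  0001 = 1
  1110 = E
Result: EF1E



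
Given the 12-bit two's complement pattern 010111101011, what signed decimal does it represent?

Binary: 010111101011
Sign bit: 0 (non-negative)
Read directly as an unsigned value:
010111101011 = 1024 + 256 + 128 + 64 + 32 + 8 + 2 + 1 = 1515
Value: 1515



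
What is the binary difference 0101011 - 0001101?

Method 1 - Direct subtraction (column by column from the right: bit − bit − borrow-in; if negative, add 2 and borrow 1 from the next column):
borrow: 0111000
        0101011
-       0001101
---------------
        0011110

Method 2 - Add two's complement:
Two's complement of 0001101: invert → 1110010, add 1 → 1110011
  0101011
+ 1110011
---------
 10011110  (end carry out of the top bit = 1)
Discarding the end carry: 0011110
Decimal check:
  0101011 = 32 + 8 + 2 + 1 = 43
  0001101 = 8 + 4 + 1 = 13
  43 - 13 = 30, and 0011110 = 16 + 8 + 4 + 2 = 30 ✓



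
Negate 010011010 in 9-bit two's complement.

Original: 010011010
Step 1 - Invert all bits: 101100101
Step 2 - Add 1: 101100110
Verification: 010011010 + 101100110 = 1000000000; discarding the end carry (carry out of the top bit) leaves the 9-bit value 000000000, as required for x + (-x)



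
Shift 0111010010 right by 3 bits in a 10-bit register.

Original: 0111010010 (decimal 466)
Shift right by 3 positions
Drop the 3 low bits; fill with zeros on the left
Result: 0000111010 (decimal 58)
Equivalent: 466 >> 3 = 466 ÷ 2^3 = 58



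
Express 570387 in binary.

Using repeated division by 2:
570387 ÷ 2 = 285193 remainder 1
285193 ÷ 2 = 142596 remainder 1
142596 ÷ 2 = 71298 remainder 0
71298 ÷ 2 = 35649 remainder 0
35649 ÷ 2 = 17824 remainder 1
17824 ÷ 2 = 8912 remainder 0
8912 ÷ 2 = 4456 remainder 0
4456 ÷ 2 = 2228 remainder 0
2228 ÷ 2 = 1114 remainder 0
1114 ÷ 2 = 557 remainder 0
557 ÷ 2 = 278 remainder 1
278 ÷ 2 = 139 remainder 0
139 ÷ 2 = 69 remainder 1
69 ÷ 2 = 34 remainder 1
34 ÷ 2 = 17 remainder 0
17 ÷ 2 = 8 remainder 1
8 ÷ 2 = 4 remainder 0
4 ÷ 2 = 2 remainder 0
2 ÷ 2 = 1 remainder 0
1 ÷ 2 = 0 remainder 1
Reading remainders bottom to top: 10001011010000010011



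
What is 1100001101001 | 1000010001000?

OR: 1 when either bit is 1
  1100001101001
| 1000010001000
---------------
  1100011101001
Decimal: 6249 | 4232 = 6377



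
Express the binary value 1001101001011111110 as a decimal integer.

Sum of powers of 2 for each 1-bit:
2^1 + 2^2 + 2^3 + 2^4 + 2^5 + 2^6 + 2^7 + 2^9 + 2^12 + 2^14 + 2^15 + 2^18
= 2 + 4 + 8 + 16 + 32 + 64 + 128 + 512 + 4096 + 16384 + 32768 + 262144
= 316158



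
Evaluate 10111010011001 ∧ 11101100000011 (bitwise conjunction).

AND: 1 only when both bits are 1
  10111010011001
& 11101100000011
----------------
  10101000000001
Decimal: 11929 & 15107 = 10753



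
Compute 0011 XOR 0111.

XOR: 1 when bits differ
  0011
^ 0111
------
  0100
Decimal: 3 ^ 7 = 4



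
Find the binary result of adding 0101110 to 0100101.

Add column by column from the right: bit + bit + carry-in; write the sum mod 2, carry 1 when the sum is 2 or 3.
carry:  1011000
        0101110
+       0100101
---------------
       01010011
(the carry out of the leftmost column, 0, becomes the leading bit)
Decimal check:
  0101110 = 32 + 8 + 4 + 2 = 46
  0100101 = 32 + 4 + 1 = 37
  46 + 37 = 83, and 01010011 = 64 + 16 + 2 + 1 = 83 ✓



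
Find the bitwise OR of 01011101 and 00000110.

OR: 1 when either bit is 1
  01011101
| 00000110
----------
  01011111
Decimal: 93 | 6 = 95



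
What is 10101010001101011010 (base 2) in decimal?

Sum of powers of 2 for each 1-bit:
2^1 + 2^3 + 2^4 + 2^6 + 2^8 + 2^9 + 2^13 + 2^15 + 2^17 + 2^19
= 2 + 8 + 16 + 64 + 256 + 512 + 8192 + 32768 + 131072 + 524288
= 697178



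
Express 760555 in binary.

Using repeated division by 2:
760555 ÷ 2 = 380277 remainder 1
380277 ÷ 2 = 190138 remainder 1
190138 ÷ 2 = 95069 remainder 0
95069 ÷ 2 = 47534 remainder 1
47534 ÷ 2 = 23767 remainder 0
23767 ÷ 2 = 11883 remainder 1
11883 ÷ 2 = 5941 remainder 1
5941 ÷ 2 = 2970 remainder 1
2970 ÷ 2 = 1485 remainder 0
1485 ÷ 2 = 742 remainder 1
742 ÷ 2 = 371 remainder 0
371 ÷ 2 = 185 remainder 1
185 ÷ 2 = 92 remainder 1
92 ÷ 2 = 46 remainder 0
46 ÷ 2 = 23 remainder 0
23 ÷ 2 = 11 remainder 1
11 ÷ 2 = 5 remainder 1
5 ÷ 2 = 2 remainder 1
2 ÷ 2 = 1 remainder 0
1 ÷ 2 = 0 remainder 1
Reading remainders bottom to top: 10111001101011101011



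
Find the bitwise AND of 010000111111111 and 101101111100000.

AND: 1 only when both bits are 1
  010000111111111
& 101101111100000
-----------------
  000000111100000
Decimal: 8703 & 23520 = 480



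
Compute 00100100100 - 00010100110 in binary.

Method 1 - Direct subtraction (column by column from the right: bit − bit − borrow-in; if negative, add 2 and borrow 1 from the next column):
borrow: 00111111100
        00100100100
-       00010100110
-------------------
        00001111110

Method 2 - Add two's complement:
Two's complement of 00010100110: invert → 11101011001, add 1 → 11101011010
  00100100100
+ 11101011010
-------------
 100001111110  (end carry out of the top bit = 1)
Discarding the end carry: 00001111110
Decimal check:
  00100100100 = 256 + 32 + 4 = 292
  00010100110 = 128 + 32 + 4 + 2 = 166
  292 - 166 = 126, and 00001111110 = 64 + 32 + 16 + 8 + 4 + 2 = 126 ✓



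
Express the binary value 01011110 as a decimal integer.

Sum of powers of 2 for each 1-bit:
2^1 + 2^2 + 2^3 + 2^4 + 2^6
= 2 + 4 + 8 + 16 + 64
= 94



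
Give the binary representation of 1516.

Using repeated division by 2:
1516 ÷ 2 = 758 remainder 0
758 ÷ 2 = 379 remainder 0
379 ÷ 2 = 189 remainder 1
189 ÷ 2 = 94 remainder 1
94 ÷ 2 = 47 remainder 0
47 ÷ 2 = 23 remainder 1
23 ÷ 2 = 11 remainder 1
11 ÷ 2 = 5 remainder 1
5 ÷ 2 = 2 remainder 1
2 ÷ 2 = 1 remainder 0
1 ÷ 2 = 0 remainder 1
Reading remainders bottom to top: 10111101100



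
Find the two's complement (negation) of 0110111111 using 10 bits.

Original: 0110111111
Step 1 - Invert all bits: 1001000000
Step 2 - Add 1: 1001000001
Verification: 0110111111 + 1001000001 = 10000000000; discarding the end carry (carry out of the top bit) leaves the 10-bit value 0000000000, as required for x + (-x)



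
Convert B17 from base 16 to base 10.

Expand by place value (powers of 16):
Digit values: B = 11
B17 = 11 × 16^2 + 1 × 16^1 + 7 × 16^0
= 11 × 256 + 1 × 16 + 7 × 1
= 2816 + 16 + 7
= 2839



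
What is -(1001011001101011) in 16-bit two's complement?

Original (sign bit 1, negative): 1001011001101011
Step 1 - Invert all bits: 0110100110010100
Step 2 - Add 1: 0110100110010101
Verification: 1001011001101011 + 0110100110010101 = 10000000000000000; discarding the end carry (carry out of the top bit) leaves the 16-bit value 0000000000000000, as required for x + (-x)



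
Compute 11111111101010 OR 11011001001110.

OR: 1 when either bit is 1
  11111111101010
| 11011001001110
----------------
  11111111101110
Decimal: 16362 | 13902 = 16366



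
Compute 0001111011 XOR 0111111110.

XOR: 1 when bits differ
  0001111011
^ 0111111110
------------
  0110000101
Decimal: 123 ^ 510 = 389



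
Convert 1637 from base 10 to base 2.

Using repeated division by 2:
1637 ÷ 2 = 818 remainder 1
818 ÷ 2 = 409 remainder 0
409 ÷ 2 = 204 remainder 1
204 ÷ 2 = 102 remainder 0
102 ÷ 2 = 51 remainder 0
51 ÷ 2 = 25 remainder 1
25 ÷ 2 = 12 remainder 1
12 ÷ 2 = 6 remainder 0
6 ÷ 2 = 3 remainder 0
3 ÷ 2 = 1 remainder 1
1 ÷ 2 = 0 remainder 1
Reading remainders bottom to top: 11001100101



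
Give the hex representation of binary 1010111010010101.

Group into 4-bit nibbles from right:
  1010 = A
  1110 = E
  1001 = 9
  0101 = 5
Result: AE95



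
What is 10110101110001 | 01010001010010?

OR: 1 when either bit is 1
  10110101110001
| 01010001010010
----------------
  11110101110011
Decimal: 11633 | 5202 = 15731



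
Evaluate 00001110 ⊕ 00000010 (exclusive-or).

XOR: 1 when bits differ
  00001110
^ 00000010
----------
  00001100
Decimal: 14 ^ 2 = 12



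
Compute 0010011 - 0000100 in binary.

Method 1 - Direct subtraction (column by column from the right: bit − bit − borrow-in; if negative, add 2 and borrow 1 from the next column):
borrow: 0011000
        0010011
-       0000100
---------------
        0001111

Method 2 - Add two's complement:
Two's complement of 0000100: invert → 1111011, add 1 → 1111100
  0010011
+ 1111100
---------
 10001111  (end carry out of the top bit = 1)
Discarding the end carry: 0001111
Decimal check:
  0010011 = 16 + 2 + 1 = 19
  0000100 = 4
  19 - 4 = 15, and 0001111 = 8 + 4 + 2 + 1 = 15 ✓



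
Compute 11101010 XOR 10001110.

XOR: 1 when bits differ
  11101010
^ 10001110
----------
  01100100
Decimal: 234 ^ 142 = 100



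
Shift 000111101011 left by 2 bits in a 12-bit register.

Original: 000111101011 (decimal 491)
Shift left by 2 positions
Append 2 zeros on the right
Result: 011110101100 (decimal 1964)
Equivalent: 491 << 2 = 491 × 2^2 = 1964



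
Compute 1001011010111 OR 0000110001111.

OR: 1 when either bit is 1
  1001011010111
| 0000110001111
---------------
  1001111011111
Decimal: 4823 | 399 = 5087



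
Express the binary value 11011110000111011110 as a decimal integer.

Sum of powers of 2 for each 1-bit:
2^1 + 2^2 + 2^3 + 2^4 + 2^6 + 2^7 + 2^8 + 2^13 + 2^14 + 2^15 + 2^16 + 2^18 + 2^19
= 2 + 4 + 8 + 16 + 64 + 128 + 256 + 8192 + 16384 + 32768 + 65536 + 262144 + 524288
= 909790



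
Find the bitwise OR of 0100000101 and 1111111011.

OR: 1 when either bit is 1
  0100000101
| 1111111011
------------
  1111111111
Decimal: 261 | 1019 = 1023



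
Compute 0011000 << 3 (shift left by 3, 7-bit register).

Original: 0011000 (decimal 24)
Shift left by 3 positions
Append 3 zeros on the right and drop the 3 high bits that overflow the 7-bit width
Result: 1000000 (decimal 64)
Equivalent: 24 << 3 = 24 × 2^3 = 192, truncated to 7 bits = 64



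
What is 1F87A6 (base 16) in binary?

Convert each hex digit to 4 bits:
  1 = 0001
  F = 1111
  8 = 1000
  7 = 0111
  A = 1010
  6 = 0110
Concatenate: 000111111000011110100110



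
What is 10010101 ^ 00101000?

XOR: 1 when bits differ
  10010101
^ 00101000
----------
  10111101
Decimal: 149 ^ 40 = 189



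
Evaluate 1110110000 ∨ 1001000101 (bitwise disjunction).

OR: 1 when either bit is 1
  1110110000
| 1001000101
------------
  1111110101
Decimal: 944 | 581 = 1013



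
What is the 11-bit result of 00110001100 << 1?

Original: 00110001100 (decimal 396)
Shift left by 1 position
Append 1 zero on the right
Result: 01100011000 (decimal 792)
Equivalent: 396 << 1 = 396 × 2^1 = 792



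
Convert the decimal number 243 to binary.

Using repeated division by 2:
243 ÷ 2 = 121 remainder 1
121 ÷ 2 = 60 remainder 1
60 ÷ 2 = 30 remainder 0
30 ÷ 2 = 15 remainder 0
15 ÷ 2 = 7 remainder 1
7 ÷ 2 = 3 remainder 1
3 ÷ 2 = 1 remainder 1
1 ÷ 2 = 0 remainder 1
Reading remainders bottom to top: 11110011



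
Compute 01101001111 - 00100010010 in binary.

Method 1 - Direct subtraction (column by column from the right: bit − bit − borrow-in; if negative, add 2 and borrow 1 from the next column):
borrow: 00001100000
        01101001111
-       00100010010
-------------------
        01000111101

Method 2 - Add two's complement:
Two's complement of 00100010010: invert → 11011101101, add 1 → 11011101110
  01101001111
+ 11011101110
-------------
 101000111101  (end carry out of the top bit = 1)
Discarding the end carry: 01000111101
Decimal check:
  01101001111 = 512 + 256 + 64 + 8 + 4 + 2 + 1 = 847
  00100010010 = 256 + 16 + 2 = 274
  847 - 274 = 573, and 01000111101 = 512 + 32 + 16 + 8 + 4 + 1 = 573 ✓



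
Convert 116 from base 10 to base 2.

Using repeated division by 2:
116 ÷ 2 = 58 remainder 0
58 ÷ 2 = 29 remainder 0
29 ÷ 2 = 14 remainder 1
14 ÷ 2 = 7 remainder 0
7 ÷ 2 = 3 remainder 1
3 ÷ 2 = 1 remainder 1
1 ÷ 2 = 0 remainder 1
Reading remainders bottom to top: 1110100



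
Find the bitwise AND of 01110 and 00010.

AND: 1 only when both bits are 1
  01110
& 00010
-------
  00010
Decimal: 14 & 2 = 2



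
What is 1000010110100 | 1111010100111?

OR: 1 when either bit is 1
  1000010110100
| 1111010100111
---------------
  1111010110111
Decimal: 4276 | 7847 = 7863



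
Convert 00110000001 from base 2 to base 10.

Sum of powers of 2 for each 1-bit:
2^0 + 2^7 + 2^8
= 1 + 128 + 256
= 385



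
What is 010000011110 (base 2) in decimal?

Sum of powers of 2 for each 1-bit:
2^1 + 2^2 + 2^3 + 2^4 + 2^10
= 2 + 4 + 8 + 16 + 1024
= 1054



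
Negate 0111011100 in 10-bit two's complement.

Original: 0111011100
Step 1 - Invert all bits: 1000100011
Step 2 - Add 1: 1000100100
Verification: 0111011100 + 1000100100 = 10000000000; discarding the end carry (carry out of the top bit) leaves the 10-bit value 0000000000, as required for x + (-x)



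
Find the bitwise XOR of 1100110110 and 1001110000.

XOR: 1 when bits differ
  1100110110
^ 1001110000
------------
  0101000110
Decimal: 822 ^ 624 = 326



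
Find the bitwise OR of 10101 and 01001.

OR: 1 when either bit is 1
  10101
| 01001
-------
  11101
Decimal: 21 | 9 = 29



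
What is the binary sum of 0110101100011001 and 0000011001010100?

Add column by column from the right: bit + bit + carry-in; write the sum mod 2, carry 1 when the sum is 2 or 3.
carry:  0001110000100000
        0110101100011001
+       0000011001010100
------------------------
       00111000101101101
(the carry out of the leftmost column, 0, becomes the leading bit)
Decimal check:
  0110101100011001 = 16384 + 8192 + 2048 + 512 + 256 + 16 + 8 + 1 = 27417
  0000011001010100 = 1024 + 512 + 64 + 16 + 4 = 1620
  27417 + 1620 = 29037, and 00111000101101101 = 16384 + 8192 + 4096 + 256 + 64 + 32 + 8 + 4 + 1 = 29037 ✓



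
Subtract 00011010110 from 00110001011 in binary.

Method 1 - Direct subtraction (column by column from the right: bit − bit − borrow-in; if negative, add 2 and borrow 1 from the next column):
borrow: 00111101000
        00110001011
-       00011010110
-------------------
        00010110101

Method 2 - Add two's complement:
Two's complement of 00011010110: invert → 11100101001, add 1 → 11100101010
  00110001011
+ 11100101010
-------------
 100010110101  (end carry out of the top bit = 1)
Discarding the end carry: 00010110101
Decimal check:
  00110001011 = 256 + 128 + 8 + 2 + 1 = 395
  00011010110 = 128 + 64 + 16 + 4 + 2 = 214
  395 - 214 = 181, and 00010110101 = 128 + 32 + 16 + 4 + 1 = 181 ✓

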